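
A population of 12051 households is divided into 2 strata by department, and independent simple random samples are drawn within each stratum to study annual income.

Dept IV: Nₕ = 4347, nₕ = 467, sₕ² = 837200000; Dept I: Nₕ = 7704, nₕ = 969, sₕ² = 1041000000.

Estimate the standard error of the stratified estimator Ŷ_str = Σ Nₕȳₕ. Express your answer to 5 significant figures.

Var(Ŷ_str) = Σₕ Nₕ²(1 − fₕ)sₕ²/nₕ.
Dept IV: 4347²·(1 − 467/4347)·837200000/467 = 3.0236652 × 10^13.
Dept I: 7704²·(1 − 969/7704)·1041000000/969 = 5.5741779 × 10^13.
Sum = 8.5978431 × 10^13.
SE = √(8.5978431 × 10^13) = 9.2725 × 10^6.

9.2725 × 10^6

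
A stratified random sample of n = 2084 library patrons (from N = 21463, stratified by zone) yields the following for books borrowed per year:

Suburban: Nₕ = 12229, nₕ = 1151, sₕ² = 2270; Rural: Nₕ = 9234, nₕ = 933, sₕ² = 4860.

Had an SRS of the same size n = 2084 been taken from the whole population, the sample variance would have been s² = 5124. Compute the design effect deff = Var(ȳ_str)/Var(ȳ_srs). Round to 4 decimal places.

0.6517

Var(ȳ_str) = Σ Wₕ²(1−fₕ)sₕ²/nₕ with Wₕ = Nₕ/21463:
  Suburban: (12229/21463)²·(1−1151/12229)·2270/1151 = 0.57999198
  Rural: (9234/21463)²·(1−933/9234)·4860/933 = 0.86675042
  → Var(ȳ_str) = 1.4467424.
Var(ȳ_srs) = (1 − 2084/21463)·5124/2084 = 2.2199968.
deff = 1.4467424 / 2.2199968 = 0.6517.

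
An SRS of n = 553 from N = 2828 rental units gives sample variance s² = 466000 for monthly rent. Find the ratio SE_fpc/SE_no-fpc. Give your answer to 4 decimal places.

f = n/N = 553/2828 = 0.19554455.
SE_no-fpc = √(s²/n) = 29.028888; SE_fpc = √((1−f)s²/n) = 26.036427.
Ratio = √(1−f) = 0.89691440.

0.8969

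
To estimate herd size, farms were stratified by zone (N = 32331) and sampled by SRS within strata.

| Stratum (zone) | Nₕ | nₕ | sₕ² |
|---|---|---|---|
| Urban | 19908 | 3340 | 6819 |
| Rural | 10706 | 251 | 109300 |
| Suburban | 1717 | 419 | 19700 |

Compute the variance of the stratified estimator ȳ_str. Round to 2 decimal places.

Var(ȳ_str) = Σₕ Wₕ²(1 − fₕ)sₕ²/nₕ with Wₕ = Nₕ/N, N = 32331.
Urban: Wₕ = 0.61575578; term = 0.61575578²·(1 − 0.16777175)·6819/3340 = 0.6442192.
Rural: Wₕ = 0.33113730; term = 0.33113730²·(1 − 0.02344480)·109300/251 = 46.629359.
Suburban: Wₕ = 0.05310693; term = 0.05310693²·(1 − 0.24403029)·19700/419 = 0.10024412.
Sum = 47.373822.

47.37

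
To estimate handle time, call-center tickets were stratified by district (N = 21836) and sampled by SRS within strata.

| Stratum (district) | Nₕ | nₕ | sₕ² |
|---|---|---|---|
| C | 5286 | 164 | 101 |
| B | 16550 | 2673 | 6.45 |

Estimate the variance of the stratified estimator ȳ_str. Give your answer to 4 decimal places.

Var(ȳ_str) = Σₕ Wₕ²(1 − fₕ)sₕ²/nₕ with Wₕ = Nₕ/N, N = 21836.
C: Wₕ = 0.24207730; term = 0.24207730²·(1 − 0.03102535)·101/164 = 0.034970198.
B: Wₕ = 0.75792270; term = 0.75792270²·(1 − 0.16151057)·6.45/2673 = 0.0011622731.
Sum = 0.036132471.

0.0361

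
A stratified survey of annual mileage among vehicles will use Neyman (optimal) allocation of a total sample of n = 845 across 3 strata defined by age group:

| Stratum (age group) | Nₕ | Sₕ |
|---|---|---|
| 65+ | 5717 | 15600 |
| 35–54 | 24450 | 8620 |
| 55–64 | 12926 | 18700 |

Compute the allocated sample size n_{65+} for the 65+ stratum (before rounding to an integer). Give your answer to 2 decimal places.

Neyman allocation: nₕ = n·NₕSₕ / Σⱼ NⱼSⱼ.
Σ NⱼSⱼ = 5717·15600 + 24450·8620 + 12926·18700 = 5.416604 × 10^8.
n_{65+} = 845·5717·15600 / (5.416604 × 10^8) = 139.13.

139.13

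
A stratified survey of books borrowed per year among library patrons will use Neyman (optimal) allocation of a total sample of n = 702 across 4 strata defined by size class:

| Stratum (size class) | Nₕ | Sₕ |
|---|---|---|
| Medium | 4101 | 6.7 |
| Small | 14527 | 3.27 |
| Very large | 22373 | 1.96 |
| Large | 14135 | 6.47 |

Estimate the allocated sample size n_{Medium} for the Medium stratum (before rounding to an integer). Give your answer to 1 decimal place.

Neyman allocation: nₕ = n·NₕSₕ / Σⱼ NⱼSⱼ.
Σ NⱼSⱼ = 4101·6.7 + 14527·3.27 + 22373·1.96 + 14135·6.47 = 210284.52.
n_{Medium} = 702·4101·6.7 / 210284.52 = 91.7.

91.7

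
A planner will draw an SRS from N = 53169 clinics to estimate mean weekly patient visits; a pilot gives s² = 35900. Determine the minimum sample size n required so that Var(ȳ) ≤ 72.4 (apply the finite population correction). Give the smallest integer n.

Without fpc, n₀ = s²/D = 35900/72.4 = 495.8564.
With fpc, (1 − n/N)·s²/n ≤ D requires n ≥ n₀/(1 + n₀/N) = 495.8564/(1 + 495.8564/53169) = 491.2748.
Rounding up, n = 492.

492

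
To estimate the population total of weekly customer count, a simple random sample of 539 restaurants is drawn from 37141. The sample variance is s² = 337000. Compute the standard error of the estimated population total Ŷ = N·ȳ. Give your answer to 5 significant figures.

921930

Var(Ŷ) = N²·Var(ȳ) = N²·(1 − n/N)·s²/n.
f = 539/37141 = 0.01451226; Var(ȳ) = 0.98548774·337000/539 = 616.15838.
Var(Ŷ) = 37141² · 616.15838 = 8.4996207 × 10^11.
SE(Ŷ) = √(8.4996207 × 10^11) = 921930.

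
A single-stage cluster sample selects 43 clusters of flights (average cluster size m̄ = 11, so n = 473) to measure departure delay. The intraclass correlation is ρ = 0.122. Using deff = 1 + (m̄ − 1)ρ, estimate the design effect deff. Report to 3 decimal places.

deff = 1 + (11 − 1)·0.122 = 1 + 1.22 = 2.22.

2.220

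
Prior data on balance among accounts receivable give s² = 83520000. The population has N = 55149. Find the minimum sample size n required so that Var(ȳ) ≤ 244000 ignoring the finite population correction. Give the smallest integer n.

343

Without fpc, n₀ = s²/D = 83520000/244000 = 342.2951.
Rounding up, n = 343.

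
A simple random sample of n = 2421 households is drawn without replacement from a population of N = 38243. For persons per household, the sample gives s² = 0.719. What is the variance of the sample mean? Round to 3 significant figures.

2.78 × 10^-4

Under SRS without replacement, Var(ȳ) = (1 − f)·s²/n with f = n/N = 2421/38243 = 0.06330570.
Var(ȳ) = (1 − 0.06330570)·0.719/2421 = 0.93669430·2.9698472 × 10^-4 = 2.7818389 × 10^-4.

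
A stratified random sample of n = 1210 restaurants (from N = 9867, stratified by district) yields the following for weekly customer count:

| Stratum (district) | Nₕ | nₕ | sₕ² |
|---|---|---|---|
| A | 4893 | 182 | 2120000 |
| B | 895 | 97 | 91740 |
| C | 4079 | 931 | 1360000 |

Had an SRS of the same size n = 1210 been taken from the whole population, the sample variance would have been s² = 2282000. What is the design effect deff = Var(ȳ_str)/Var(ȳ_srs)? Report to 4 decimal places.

Var(ȳ_str) = Σ Wₕ²(1−fₕ)sₕ²/nₕ with Wₕ = Nₕ/9867:
  A: (4893/9867)²·(1−182/4893)·2120000/182 = 2757.9255
  B: (895/9867)²·(1−97/895)·91740/97 = 6.9381338
  C: (4079/9867)²·(1−931/4079)·1360000/931 = 192.66703
  → Var(ȳ_str) = 2957.5307.
Var(ȳ_srs) = (1 − 1210/9867)·2282000/1210 = 1654.6744.
deff = 2957.5307 / 1654.6744 = 1.7874.

1.7874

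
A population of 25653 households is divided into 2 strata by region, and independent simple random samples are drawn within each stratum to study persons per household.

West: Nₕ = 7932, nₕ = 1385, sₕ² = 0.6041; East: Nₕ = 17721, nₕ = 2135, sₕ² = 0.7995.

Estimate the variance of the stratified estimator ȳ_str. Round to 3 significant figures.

Var(ȳ_str) = Σₕ Wₕ²(1 − fₕ)sₕ²/nₕ with Wₕ = Nₕ/N, N = 25653.
West: Wₕ = 0.30920360; term = 0.30920360²·(1 − 0.17460918)·0.6041/1385 = 3.4419756 × 10^-5.
East: Wₕ = 0.69079640; term = 0.69079640²·(1 − 0.12047853)·0.7995/2135 = 1.571691 × 10^-4.
Sum = 1.9158886 × 10^-4.

1.92 × 10^-4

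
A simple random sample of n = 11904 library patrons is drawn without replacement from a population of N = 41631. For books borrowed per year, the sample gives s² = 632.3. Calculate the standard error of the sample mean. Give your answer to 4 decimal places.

Under SRS without replacement, Var(ȳ) = (1 − f)·s²/n with f = n/N = 11904/41631 = 0.28594077.
Var(ȳ) = (1 − 0.28594077)·632.3/11904 = 0.71405923·0.053116599 = 0.037928398.
SE(ȳ) = √(0.037928398) = 0.1948.

0.1948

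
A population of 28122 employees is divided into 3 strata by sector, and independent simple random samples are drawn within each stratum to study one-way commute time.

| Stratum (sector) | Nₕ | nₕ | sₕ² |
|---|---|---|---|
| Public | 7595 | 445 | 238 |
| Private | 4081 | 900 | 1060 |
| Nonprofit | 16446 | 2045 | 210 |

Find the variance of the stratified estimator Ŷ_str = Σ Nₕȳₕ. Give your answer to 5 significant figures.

6.8654 × 10^7

Var(Ŷ_str) = Σₕ Nₕ²(1 − fₕ)sₕ²/nₕ.
Public: 7595²·(1 − 445/7595)·238/445 = 2.9043621 × 10^7.
Private: 4081²·(1 − 900/4081)·1060/900 = 1.5289512 × 10^7.
Nonprofit: 16446²·(1 − 2045/16446)·210/2045 = 2.4320859 × 10^7.
Sum = 6.8653992 × 10^7.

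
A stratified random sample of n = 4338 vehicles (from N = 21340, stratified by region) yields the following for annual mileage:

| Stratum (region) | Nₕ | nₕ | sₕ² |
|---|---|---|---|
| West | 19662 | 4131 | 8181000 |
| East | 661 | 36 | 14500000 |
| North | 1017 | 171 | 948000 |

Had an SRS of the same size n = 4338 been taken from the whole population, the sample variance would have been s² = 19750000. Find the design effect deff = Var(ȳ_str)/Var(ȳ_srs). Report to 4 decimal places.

0.4697

Var(ȳ_str) = Σ Wₕ²(1−fₕ)sₕ²/nₕ with Wₕ = Nₕ/21340:
  West: (19662/21340)²·(1−4131/19662)·8181000/4131 = 1327.9737
  East: (661/21340)²·(1−36/661)·14500000/36 = 365.39125
  North: (1017/21340)²·(1−171/1017)·948000/171 = 10.474052
  → Var(ȳ_str) = 1703.839.
Var(ȳ_srs) = (1 − 4338/21340)·19750000/4338 = 3627.2973.
deff = 1703.839 / 3627.2973 = 0.4697.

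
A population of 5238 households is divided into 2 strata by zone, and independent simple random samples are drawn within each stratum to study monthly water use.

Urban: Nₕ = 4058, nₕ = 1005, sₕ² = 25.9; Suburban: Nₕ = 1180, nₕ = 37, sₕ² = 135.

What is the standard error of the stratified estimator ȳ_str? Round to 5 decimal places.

Var(ȳ_str) = Σₕ Wₕ²(1 − fₕ)sₕ²/nₕ with Wₕ = Nₕ/N, N = 5238.
Urban: Wₕ = 0.77472318; term = 0.77472318²·(1 − 0.24765895)·25.9/1005 = 0.011637014.
Suburban: Wₕ = 0.22527682; term = 0.22527682²·(1 − 0.03135593)·135/37 = 0.17936153.
Sum = 0.19099854.
SE = √(0.19099854) = 0.43703.

0.43703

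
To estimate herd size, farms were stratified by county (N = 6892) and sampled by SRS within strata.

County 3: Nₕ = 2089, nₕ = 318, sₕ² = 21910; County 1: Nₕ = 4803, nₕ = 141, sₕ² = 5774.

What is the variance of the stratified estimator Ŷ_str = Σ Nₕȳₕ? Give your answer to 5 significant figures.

1.1718 × 10^9

Var(Ŷ_str) = Σₕ Nₕ²(1 − fₕ)sₕ²/nₕ.
County 3: 2089²·(1 − 318/2089)·21910/318 = 2.5490142 × 10^8.
County 1: 4803²·(1 − 141/4803)·5774/141 = 9.1694339 × 10^8.
Sum = 1.1718448 × 10^9.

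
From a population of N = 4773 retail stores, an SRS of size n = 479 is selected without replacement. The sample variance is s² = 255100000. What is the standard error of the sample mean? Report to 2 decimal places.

Under SRS without replacement, Var(ȳ) = (1 − f)·s²/n with f = n/N = 479/4773 = 0.10035617.
Var(ȳ) = (1 − 0.10035617)·255100000/479 = 0.89964383·532567.85 = 479121.38.
SE(ȳ) = √(479121.38) = 692.19.

692.19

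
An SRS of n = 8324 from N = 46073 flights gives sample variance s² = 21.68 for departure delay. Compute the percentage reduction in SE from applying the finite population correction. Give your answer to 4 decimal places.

9.4831

f = n/N = 8324/46073 = 0.18066981.
SE_no-fpc = √(s²/n) = 0.051034469; SE_fpc = √((1−f)s²/n) = 0.046194799.
Ratio = √(1−f) = 0.90516860. Reduction = 100·(1 − 0.90516860) = 9.4831%.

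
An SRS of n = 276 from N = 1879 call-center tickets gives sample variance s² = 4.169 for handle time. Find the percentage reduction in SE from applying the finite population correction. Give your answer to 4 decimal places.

7.6359

f = n/N = 276/1879 = 0.14688664.
SE_no-fpc = √(s²/n) = 0.1229027; SE_fpc = √((1−f)s²/n) = 0.11351801.
Ratio = √(1−f) = 0.92364136. Reduction = 100·(1 − 0.92364136) = 7.6359%.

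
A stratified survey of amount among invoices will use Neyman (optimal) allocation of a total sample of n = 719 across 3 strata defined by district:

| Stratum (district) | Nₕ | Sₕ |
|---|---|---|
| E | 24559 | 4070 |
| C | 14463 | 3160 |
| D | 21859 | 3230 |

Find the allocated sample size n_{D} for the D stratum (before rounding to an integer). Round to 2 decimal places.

Neyman allocation: nₕ = n·NₕSₕ / Σⱼ NⱼSⱼ.
Σ NⱼSⱼ = 24559·4070 + 14463·3160 + 21859·3230 = 2.1626278 × 10^8.
n_{D} = 719·21859·3230 / (2.1626278 × 10^8) = 234.74.

234.74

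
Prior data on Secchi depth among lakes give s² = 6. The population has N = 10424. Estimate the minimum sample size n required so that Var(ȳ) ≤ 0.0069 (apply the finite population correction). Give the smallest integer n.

Without fpc, n₀ = s²/D = 6/0.0069 = 869.5652.
With fpc, (1 − n/N)·s²/n ≤ D requires n ≥ n₀/(1 + n₀/N) = 869.5652/(1 + 869.5652/10424) = 802.6117.
Rounding up, n = 803.

803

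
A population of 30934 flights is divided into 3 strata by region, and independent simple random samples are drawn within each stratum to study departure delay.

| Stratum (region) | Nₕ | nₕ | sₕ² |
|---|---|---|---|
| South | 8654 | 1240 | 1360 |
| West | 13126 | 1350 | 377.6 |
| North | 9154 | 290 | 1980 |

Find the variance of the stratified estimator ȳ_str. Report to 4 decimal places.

0.6977

Var(ȳ_str) = Σₕ Wₕ²(1 − fₕ)sₕ²/nₕ with Wₕ = Nₕ/N, N = 30934.
South: Wₕ = 0.27975690; term = 0.27975690²·(1 − 0.14328634)·1360/1240 = 0.07353846.
West: Wₕ = 0.42432275; term = 0.42432275²·(1 − 0.10284931)·377.6/1350 = 0.045181043.
North: Wₕ = 0.29592035; term = 0.29592035²·(1 − 0.03168014)·1980/290 = 0.57894284.
Sum = 0.69766234.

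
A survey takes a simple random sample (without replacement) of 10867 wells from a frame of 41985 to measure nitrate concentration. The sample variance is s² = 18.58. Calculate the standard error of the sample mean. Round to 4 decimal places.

Under SRS without replacement, Var(ȳ) = (1 − f)·s²/n with f = n/N = 10867/41985 = 0.25883053.
Var(ȳ) = (1 − 0.25883053)·18.58/10867 = 0.74116947·0.0017097635 = 0.0012672245.
SE(ȳ) = √(0.0012672245) = 0.0356.

0.0356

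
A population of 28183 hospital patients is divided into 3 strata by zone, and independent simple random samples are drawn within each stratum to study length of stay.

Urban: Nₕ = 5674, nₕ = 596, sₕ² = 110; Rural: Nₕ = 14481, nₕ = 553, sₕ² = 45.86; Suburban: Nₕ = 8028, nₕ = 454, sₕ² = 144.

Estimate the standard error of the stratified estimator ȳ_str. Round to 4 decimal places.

Var(ȳ_str) = Σₕ Wₕ²(1 − fₕ)sₕ²/nₕ with Wₕ = Nₕ/N, N = 28183.
Urban: Wₕ = 0.20132704; term = 0.20132704²·(1 − 0.10504054)·110/596 = 0.0066950529.
Rural: Wₕ = 0.51382039; term = 0.51382039²·(1 − 0.03818797)·45.86/553 = 0.021058226.
Suburban: Wₕ = 0.28485257; term = 0.28485257²·(1 − 0.05655207)·144/454 = 0.024280905.
Sum = 0.052034184.
SE = √(0.052034184) = 0.2281.

0.2281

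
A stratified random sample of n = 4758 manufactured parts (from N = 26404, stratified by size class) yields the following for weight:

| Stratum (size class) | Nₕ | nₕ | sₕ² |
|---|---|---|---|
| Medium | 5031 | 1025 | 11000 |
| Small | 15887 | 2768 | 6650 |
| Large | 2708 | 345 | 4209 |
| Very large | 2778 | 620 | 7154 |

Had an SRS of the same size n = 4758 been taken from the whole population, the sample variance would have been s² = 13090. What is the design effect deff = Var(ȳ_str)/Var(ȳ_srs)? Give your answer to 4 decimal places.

0.5496

Var(ȳ_str) = Σ Wₕ²(1−fₕ)sₕ²/nₕ with Wₕ = Nₕ/26404:
  Medium: (5031/26404)²·(1−1025/5031)·11000/1025 = 0.31023774
  Small: (15887/26404)²·(1−2768/15887)·6650/2768 = 0.71822206
  Large: (2708/26404)²·(1−345/2708)·4209/345 = 0.11197801
  Very large: (2778/26404)²·(1−620/2778)·7154/620 = 0.099220516
  → Var(ȳ_str) = 1.2396583.
Var(ȳ_srs) = (1 − 4758/26404)·13090/4758 = 2.2553977.
deff = 1.2396583 / 2.2553977 = 0.5496.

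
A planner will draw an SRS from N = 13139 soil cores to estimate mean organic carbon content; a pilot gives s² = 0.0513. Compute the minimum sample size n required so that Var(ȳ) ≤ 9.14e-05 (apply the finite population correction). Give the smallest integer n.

539

Without fpc, n₀ = s²/D = 0.0513/9.14e-05 = 561.2691.
With fpc, (1 − n/N)·s²/n ≤ D requires n ≥ n₀/(1 + n₀/N) = 561.2691/(1 + 561.2691/13139) = 538.2752.
Rounding up, n = 539.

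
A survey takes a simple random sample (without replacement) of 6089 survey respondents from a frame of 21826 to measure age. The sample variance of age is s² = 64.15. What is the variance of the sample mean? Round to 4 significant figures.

0.007596

Under SRS without replacement, Var(ȳ) = (1 − f)·s²/n with f = n/N = 6089/21826 = 0.27897920.
Var(ȳ) = (1 − 0.27897920)·64.15/6089 = 0.72102080·0.010535392 = 0.0075962366.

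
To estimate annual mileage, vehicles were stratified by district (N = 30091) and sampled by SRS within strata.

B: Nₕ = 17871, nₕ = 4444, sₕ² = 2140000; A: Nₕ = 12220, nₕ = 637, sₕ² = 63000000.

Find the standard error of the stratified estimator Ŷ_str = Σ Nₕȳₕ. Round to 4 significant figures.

3.757 × 10^6

Var(Ŷ_str) = Σₕ Nₕ²(1 − fₕ)sₕ²/nₕ.
B: 17871²·(1 − 4444/17871)·2140000/4444 = 1.1554937 × 10^11.
A: 12220²·(1 − 637/12220)·63000000/637 = 1.3998883 × 10^13.
Sum = 1.4114432 × 10^13.
SE = √(1.4114432 × 10^13) = 3.757 × 10^6.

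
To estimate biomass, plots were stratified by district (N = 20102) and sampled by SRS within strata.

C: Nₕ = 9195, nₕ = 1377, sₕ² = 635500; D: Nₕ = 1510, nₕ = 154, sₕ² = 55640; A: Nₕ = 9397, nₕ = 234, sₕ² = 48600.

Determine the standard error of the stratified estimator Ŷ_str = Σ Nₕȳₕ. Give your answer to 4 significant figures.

Var(Ŷ_str) = Σₕ Nₕ²(1 − fₕ)sₕ²/nₕ.
C: 9195²·(1 − 1377/9195)·635500/1377 = 3.3176381 × 10^10.
D: 1510²·(1 − 154/1510)·55640/154 = 7.3978077 × 10^8.
A: 9397²·(1 − 234/9397)·48600/234 = 1.7883286 × 10^10.
Sum = 5.1799448 × 10^10.
SE = √(5.1799448 × 10^10) = 227600.

227600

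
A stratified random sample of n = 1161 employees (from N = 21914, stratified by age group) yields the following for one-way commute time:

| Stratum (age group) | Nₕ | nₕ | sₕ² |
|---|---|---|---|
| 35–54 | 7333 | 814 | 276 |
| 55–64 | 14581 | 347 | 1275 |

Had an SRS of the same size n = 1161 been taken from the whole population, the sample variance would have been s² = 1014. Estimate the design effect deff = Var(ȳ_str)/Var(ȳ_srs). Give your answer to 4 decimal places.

Var(ȳ_str) = Σ Wₕ²(1−fₕ)sₕ²/nₕ with Wₕ = Nₕ/21914:
  35–54: (7333/21914)²·(1−814/7333)·276/814 = 0.033752351
  55–64: (14581/21914)²·(1−347/14581)·1275/347 = 1.5880043
  → Var(ȳ_str) = 1.6217567.
Var(ȳ_srs) = (1 − 1161/21914)·1014/1161 = 0.82711322.
deff = 1.6217567 / 0.82711322 = 1.9607.

1.9607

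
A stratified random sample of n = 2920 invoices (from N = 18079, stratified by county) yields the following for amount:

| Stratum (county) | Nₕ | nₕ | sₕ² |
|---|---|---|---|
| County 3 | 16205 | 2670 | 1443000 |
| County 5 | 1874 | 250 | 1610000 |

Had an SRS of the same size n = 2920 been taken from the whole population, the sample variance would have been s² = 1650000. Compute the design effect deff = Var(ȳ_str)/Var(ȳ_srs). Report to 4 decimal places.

0.8920

Var(ȳ_str) = Σ Wₕ²(1−fₕ)sₕ²/nₕ with Wₕ = Nₕ/18079:
  County 3: (16205/18079)²·(1−2670/16205)·1443000/2670 = 362.67161
  County 5: (1874/18079)²·(1−250/1874)·1610000/250 = 59.964286
  → Var(ȳ_str) = 422.6359.
Var(ȳ_srs) = (1 − 2920/18079)·1650000/2920 = 473.80238.
deff = 422.6359 / 473.80238 = 0.8920.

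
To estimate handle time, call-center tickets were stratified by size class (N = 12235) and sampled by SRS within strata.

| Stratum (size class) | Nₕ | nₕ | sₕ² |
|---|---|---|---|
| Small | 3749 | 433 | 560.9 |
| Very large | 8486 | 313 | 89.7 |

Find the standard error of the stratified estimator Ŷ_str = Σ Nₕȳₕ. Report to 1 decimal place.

5998.3

Var(Ŷ_str) = Σₕ Nₕ²(1 − fₕ)sₕ²/nₕ.
Small: 3749²·(1 − 433/3749)·560.9/433 = 1.6103768 × 10^7.
Very large: 8486²·(1 − 313/8486)·89.7/313 = 1.9876167 × 10^7.
Sum = 3.5979935 × 10^7.
SE = √(3.5979935 × 10^7) = 5998.3.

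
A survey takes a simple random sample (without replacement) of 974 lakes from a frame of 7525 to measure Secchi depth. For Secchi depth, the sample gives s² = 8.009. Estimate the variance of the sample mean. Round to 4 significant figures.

Under SRS without replacement, Var(ȳ) = (1 − f)·s²/n with f = n/N = 974/7525 = 0.12943522.
Var(ȳ) = (1 − 0.12943522)·8.009/974 = 0.87056478·0.0082227926 = 0.0071584737.

0.007158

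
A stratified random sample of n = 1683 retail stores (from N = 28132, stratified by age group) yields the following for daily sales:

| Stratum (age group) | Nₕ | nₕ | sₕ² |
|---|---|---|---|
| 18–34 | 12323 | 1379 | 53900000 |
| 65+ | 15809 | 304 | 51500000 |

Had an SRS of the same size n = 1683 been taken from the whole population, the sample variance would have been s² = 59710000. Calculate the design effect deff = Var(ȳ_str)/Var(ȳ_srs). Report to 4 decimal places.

Var(ȳ_str) = Σ Wₕ²(1−fₕ)sₕ²/nₕ with Wₕ = Nₕ/28132:
  18–34: (12323/28132)²·(1−1379/12323)·53900000/1379 = 6660.6377
  65+: (15809/28132)²·(1−304/15809)·51500000/304 = 52469.702
  → Var(ȳ_str) = 59130.34.
Var(ȳ_srs) = (1 − 1683/28132)·59710000/1683 = 33355.819.
deff = 59130.34 / 33355.819 = 1.7727.

1.7727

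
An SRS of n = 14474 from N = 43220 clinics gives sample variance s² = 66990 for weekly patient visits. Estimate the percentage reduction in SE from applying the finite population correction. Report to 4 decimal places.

f = n/N = 14474/43220 = 0.33489125.
SE_no-fpc = √(s²/n) = 2.1513482; SE_fpc = √((1−f)s²/n) = 1.7545148.
Ratio = √(1−f) = 0.81554200. Reduction = 100·(1 − 0.81554200) = 18.4458%.

18.4458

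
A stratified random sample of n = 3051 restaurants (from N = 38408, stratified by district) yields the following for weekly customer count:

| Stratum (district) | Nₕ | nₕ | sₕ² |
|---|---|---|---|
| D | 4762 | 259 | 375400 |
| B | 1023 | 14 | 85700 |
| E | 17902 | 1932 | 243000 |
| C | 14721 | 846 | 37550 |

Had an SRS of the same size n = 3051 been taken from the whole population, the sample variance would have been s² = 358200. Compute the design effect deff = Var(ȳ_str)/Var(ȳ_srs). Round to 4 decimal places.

Var(ȳ_str) = Σ Wₕ²(1−fₕ)sₕ²/nₕ with Wₕ = Nₕ/38408:
  D: (4762/38408)²·(1−259/4762)·375400/259 = 21.068929
  B: (1023/38408)²·(1−14/1023)·85700/14 = 4.2832774
  E: (17902/38408)²·(1−1932/17902)·243000/1932 = 24.375988
  C: (14721/38408)²·(1−846/14721)·37550/846 = 6.1456312
  → Var(ȳ_str) = 55.873826.
Var(ȳ_srs) = (1 − 3051/38408)·358200/3051 = 108.07795.
deff = 55.873826 / 108.07795 = 0.5170.

0.5170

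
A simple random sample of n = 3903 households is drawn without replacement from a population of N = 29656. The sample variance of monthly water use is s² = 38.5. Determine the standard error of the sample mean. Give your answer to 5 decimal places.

0.09255

Under SRS without replacement, Var(ȳ) = (1 − f)·s²/n with f = n/N = 3903/29656 = 0.13160912.
Var(ȳ) = (1 − 0.13160912)·38.5/3903 = 0.86839088·0.009864207 = 0.0085659874.
SE(ȳ) = √(0.0085659874) = 0.09255.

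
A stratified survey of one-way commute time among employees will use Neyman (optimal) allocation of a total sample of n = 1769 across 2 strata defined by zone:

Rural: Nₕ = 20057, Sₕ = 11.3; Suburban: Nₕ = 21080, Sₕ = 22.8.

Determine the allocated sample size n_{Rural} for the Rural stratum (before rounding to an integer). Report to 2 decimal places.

Neyman allocation: nₕ = n·NₕSₕ / Σⱼ NⱼSⱼ.
Σ NⱼSⱼ = 20057·11.3 + 21080·22.8 = 707268.1.
n_{Rural} = 1769·20057·11.3 / 707268.1 = 566.88.

566.88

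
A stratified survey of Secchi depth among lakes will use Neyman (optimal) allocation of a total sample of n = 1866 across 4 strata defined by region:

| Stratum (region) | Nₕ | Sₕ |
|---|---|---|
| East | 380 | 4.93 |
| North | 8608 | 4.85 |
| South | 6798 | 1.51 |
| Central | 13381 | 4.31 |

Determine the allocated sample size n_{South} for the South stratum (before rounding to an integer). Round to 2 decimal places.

171.70

Neyman allocation: nₕ = n·NₕSₕ / Σⱼ NⱼSⱼ.
Σ NⱼSⱼ = 380·4.93 + 8608·4.85 + 6798·1.51 + 13381·4.31 = 111559.29.
n_{South} = 1866·6798·1.51 / 111559.29 = 171.70.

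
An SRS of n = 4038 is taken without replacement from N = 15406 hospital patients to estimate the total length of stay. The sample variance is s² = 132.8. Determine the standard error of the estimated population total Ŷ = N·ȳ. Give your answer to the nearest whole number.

2400

Var(Ŷ) = N²·Var(ȳ) = N²·(1 − n/N)·s²/n.
f = 4038/15406 = 0.26210567; Var(ȳ) = 0.73789433·132.8/4038 = 0.02426755.
Var(Ŷ) = 15406² · 0.02426755 = 5.7597777 × 10^6.
SE(Ŷ) = √(5.7597777 × 10^6) = 2400.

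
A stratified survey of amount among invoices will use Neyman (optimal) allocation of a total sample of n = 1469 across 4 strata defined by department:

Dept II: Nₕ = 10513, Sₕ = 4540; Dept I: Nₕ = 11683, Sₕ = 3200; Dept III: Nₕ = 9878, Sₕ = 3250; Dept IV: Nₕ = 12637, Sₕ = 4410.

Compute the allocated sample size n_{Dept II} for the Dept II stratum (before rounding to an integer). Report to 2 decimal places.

405.41

Neyman allocation: nₕ = n·NₕSₕ / Σⱼ NⱼSⱼ.
Σ NⱼSⱼ = 10513·4540 + 11683·3200 + 9878·3250 + 12637·4410 = 1.7294729 × 10^8.
n_{Dept II} = 1469·10513·4540 / (1.7294729 × 10^8) = 405.41.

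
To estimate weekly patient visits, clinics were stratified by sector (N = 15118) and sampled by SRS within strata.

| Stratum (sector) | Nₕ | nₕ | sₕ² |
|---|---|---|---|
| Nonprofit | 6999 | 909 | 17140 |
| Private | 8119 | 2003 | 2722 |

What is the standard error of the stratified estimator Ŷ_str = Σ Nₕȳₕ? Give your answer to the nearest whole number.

Var(Ŷ_str) = Σₕ Nₕ²(1 − fₕ)sₕ²/nₕ.
Nonprofit: 6999²·(1 − 909/6999)·17140/909 = 8.0371157 × 10^8.
Private: 8119²·(1 − 2003/8119)·2722/2003 = 6.7480329 × 10^7.
Sum = 8.711919 × 10^8.
SE = √(8.711919 × 10^8) = 29516.

29516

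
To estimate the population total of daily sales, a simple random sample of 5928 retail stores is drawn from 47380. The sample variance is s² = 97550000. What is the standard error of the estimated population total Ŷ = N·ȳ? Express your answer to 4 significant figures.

5.685 × 10^6

Var(Ŷ) = N²·Var(ȳ) = N²·(1 − n/N)·s²/n.
f = 5928/47380 = 0.12511608; Var(ȳ) = 0.87488392·97550000/5928 = 14396.917.
Var(Ŷ) = 47380² · 14396.917 = 3.2319126 × 10^13.
SE(Ŷ) = √(3.2319126 × 10^13) = 5.685 × 10^6.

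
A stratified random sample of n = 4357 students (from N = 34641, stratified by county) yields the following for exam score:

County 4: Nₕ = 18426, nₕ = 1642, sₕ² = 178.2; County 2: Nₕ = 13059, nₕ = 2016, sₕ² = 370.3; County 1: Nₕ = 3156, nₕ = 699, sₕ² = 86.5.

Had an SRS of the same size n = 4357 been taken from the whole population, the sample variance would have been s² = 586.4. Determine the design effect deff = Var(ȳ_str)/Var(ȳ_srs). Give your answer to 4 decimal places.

0.4321

Var(ȳ_str) = Σ Wₕ²(1−fₕ)sₕ²/nₕ with Wₕ = Nₕ/34641:
  County 4: (18426/34641)²·(1−1642/18426)·178.2/1642 = 0.027969213
  County 2: (13059/34641)²·(1−2016/13059)·370.3/2016 = 0.022073914
  County 1: (3156/34641)²·(1−699/3156)·86.5/699 = 7.9965055 × 10^-4
  → Var(ȳ_str) = 0.050842778.
Var(ȳ_srs) = (1 − 4357/34641)·586.4/4357 = 0.1176601.
deff = 0.050842778 / 0.1176601 = 0.4321.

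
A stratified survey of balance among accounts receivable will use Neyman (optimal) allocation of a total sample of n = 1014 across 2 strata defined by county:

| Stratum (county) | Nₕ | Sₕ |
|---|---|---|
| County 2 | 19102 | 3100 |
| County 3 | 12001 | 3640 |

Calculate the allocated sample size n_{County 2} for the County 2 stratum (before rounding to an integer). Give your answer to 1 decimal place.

583.5

Neyman allocation: nₕ = n·NₕSₕ / Σⱼ NⱼSⱼ.
Σ NⱼSⱼ = 19102·3100 + 12001·3640 = 1.0289984 × 10^8.
n_{County 2} = 1014·19102·3100 / (1.0289984 × 10^8) = 583.5.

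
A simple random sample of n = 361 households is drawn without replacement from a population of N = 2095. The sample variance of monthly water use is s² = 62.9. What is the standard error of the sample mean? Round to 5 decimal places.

0.37976

Under SRS without replacement, Var(ȳ) = (1 − f)·s²/n with f = n/N = 361/2095 = 0.17231504.
Var(ȳ) = (1 − 0.17231504)·62.9/361 = 0.82768496·0.17423823 = 0.14421436.
SE(ȳ) = √(0.14421436) = 0.37976.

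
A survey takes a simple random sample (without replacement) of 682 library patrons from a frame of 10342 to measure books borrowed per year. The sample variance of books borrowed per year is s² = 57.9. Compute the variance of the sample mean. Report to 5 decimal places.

0.07930

Under SRS without replacement, Var(ȳ) = (1 − f)·s²/n with f = n/N = 682/10342 = 0.06594469.
Var(ȳ) = (1 − 0.06594469)·57.9/682 = 0.93405531·0.084897361 = 0.07929883.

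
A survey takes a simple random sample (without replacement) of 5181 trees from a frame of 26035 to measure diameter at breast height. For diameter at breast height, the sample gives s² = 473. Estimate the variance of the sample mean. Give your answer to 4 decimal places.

Under SRS without replacement, Var(ȳ) = (1 − f)·s²/n with f = n/N = 5181/26035 = 0.19900134.
Var(ȳ) = (1 − 0.19900134)·473/5181 = 0.80099866·0.091295117 = 0.073127266.

0.0731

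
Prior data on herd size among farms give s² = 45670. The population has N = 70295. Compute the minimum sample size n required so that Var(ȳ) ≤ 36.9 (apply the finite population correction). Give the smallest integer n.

1217

Without fpc, n₀ = s²/D = 45670/36.9 = 1237.6694.
With fpc, (1 − n/N)·s²/n ≤ D requires n ≥ n₀/(1 + n₀/N) = 1237.6694/(1 + 1237.6694/70295) = 1216.2551.
Rounding up, n = 1217.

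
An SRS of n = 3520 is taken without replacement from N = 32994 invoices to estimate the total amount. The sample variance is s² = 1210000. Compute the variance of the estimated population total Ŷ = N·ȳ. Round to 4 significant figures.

Var(Ŷ) = N²·Var(ȳ) = N²·(1 − n/N)·s²/n.
f = 3520/32994 = 0.10668606; Var(ȳ) = 0.89331394·1210000/3520 = 307.07667.
Var(Ŷ) = 32994² · 307.07667 = 3.342849 × 10^11.

3.343 × 10^11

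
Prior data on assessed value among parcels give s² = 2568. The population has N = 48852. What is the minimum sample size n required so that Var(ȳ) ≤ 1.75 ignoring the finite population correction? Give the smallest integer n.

1468

Without fpc, n₀ = s²/D = 2568/1.75 = 1467.4286.
Rounding up, n = 1468.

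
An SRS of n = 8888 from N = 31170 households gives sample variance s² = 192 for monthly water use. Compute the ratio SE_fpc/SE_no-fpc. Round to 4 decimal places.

f = n/N = 8888/31170 = 0.28514597.
SE_no-fpc = √(s²/n) = 0.14697673; SE_fpc = √((1−f)s²/n) = 0.12426742.
Ratio = √(1−f) = 0.84549041.

0.8455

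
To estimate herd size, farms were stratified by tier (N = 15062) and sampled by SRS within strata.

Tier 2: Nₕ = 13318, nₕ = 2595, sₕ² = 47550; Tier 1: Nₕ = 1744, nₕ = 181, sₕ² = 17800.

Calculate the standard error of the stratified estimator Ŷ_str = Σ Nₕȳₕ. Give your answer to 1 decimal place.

53710.9

Var(Ŷ_str) = Σₕ Nₕ²(1 − fₕ)sₕ²/nₕ.
Tier 2: 13318²·(1 − 2595/13318)·47550/2595 = 2.6167876 × 10^9.
Tier 1: 1744²·(1 − 181/1744)·17800/181 = 2.6806918 × 10^8.
Sum = 2.8848568 × 10^9.
SE = √(2.8848568 × 10^9) = 53710.9.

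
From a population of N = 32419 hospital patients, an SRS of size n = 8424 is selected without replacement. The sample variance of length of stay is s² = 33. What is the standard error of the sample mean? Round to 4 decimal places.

0.0538

Under SRS without replacement, Var(ȳ) = (1 − f)·s²/n with f = n/N = 8424/32419 = 0.25984762.
Var(ȳ) = (1 − 0.25984762)·33/8424 = 0.74015238·0.0039173789 = 0.0028994573.
SE(ȳ) = √(0.0028994573) = 0.0538.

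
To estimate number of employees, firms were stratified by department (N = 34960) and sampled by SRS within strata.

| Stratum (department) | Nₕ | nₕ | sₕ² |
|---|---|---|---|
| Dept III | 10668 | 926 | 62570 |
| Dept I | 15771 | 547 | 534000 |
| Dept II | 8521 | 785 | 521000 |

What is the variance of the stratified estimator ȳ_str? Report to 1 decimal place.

233.3

Var(ȳ_str) = Σₕ Wₕ²(1 − fₕ)sₕ²/nₕ with Wₕ = Nₕ/N, N = 34960.
Dept III: Wₕ = 0.30514874; term = 0.30514874²·(1 − 0.08680165)·62570/926 = 5.7457067.
Dept I: Wₕ = 0.45111556; term = 0.45111556²·(1 − 0.03468391)·534000/547 = 191.77813.
Dept II: Wₕ = 0.24373570; term = 0.24373570²·(1 − 0.09212534)·521000/785 = 35.795814.
Sum = 233.31965.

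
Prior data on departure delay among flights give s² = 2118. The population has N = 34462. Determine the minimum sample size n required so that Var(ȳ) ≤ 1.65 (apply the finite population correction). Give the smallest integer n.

1238

Without fpc, n₀ = s²/D = 2118/1.65 = 1283.6364.
With fpc, (1 − n/N)·s²/n ≤ D requires n ≥ n₀/(1 + n₀/N) = 1283.6364/(1 + 1283.6364/34462) = 1237.5406.
Rounding up, n = 1238.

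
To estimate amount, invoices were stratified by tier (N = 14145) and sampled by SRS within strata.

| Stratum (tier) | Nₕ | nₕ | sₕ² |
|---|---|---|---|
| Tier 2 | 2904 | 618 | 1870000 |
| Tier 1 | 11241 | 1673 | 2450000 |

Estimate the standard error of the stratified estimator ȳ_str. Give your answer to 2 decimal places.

Var(ȳ_str) = Σₕ Wₕ²(1 − fₕ)sₕ²/nₕ with Wₕ = Nₕ/N, N = 14145.
Tier 2: Wₕ = 0.20530223; term = 0.20530223²·(1 − 0.21280992)·1870000/618 = 100.39685.
Tier 1: Wₕ = 0.79469777; term = 0.79469777²·(1 − 0.14883018)·2450000/1673 = 787.20955.
Sum = 887.6064.
SE = √(887.6064) = 29.79.

29.79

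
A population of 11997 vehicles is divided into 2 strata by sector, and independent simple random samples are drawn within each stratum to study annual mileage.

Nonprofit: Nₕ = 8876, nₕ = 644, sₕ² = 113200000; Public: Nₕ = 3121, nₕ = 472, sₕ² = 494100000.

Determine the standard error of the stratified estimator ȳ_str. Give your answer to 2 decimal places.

Var(ȳ_str) = Σₕ Wₕ²(1 − fₕ)sₕ²/nₕ with Wₕ = Nₕ/N, N = 11997.
Nonprofit: Wₕ = 0.73985163; term = 0.73985163²·(1 − 0.07255521)·113200000/644 = 89235.548.
Public: Wₕ = 0.26014837; term = 0.26014837²·(1 − 0.15123358)·494100000/472 = 60131.67.
Sum = 149367.22.
SE = √(149367.22) = 386.48.

386.48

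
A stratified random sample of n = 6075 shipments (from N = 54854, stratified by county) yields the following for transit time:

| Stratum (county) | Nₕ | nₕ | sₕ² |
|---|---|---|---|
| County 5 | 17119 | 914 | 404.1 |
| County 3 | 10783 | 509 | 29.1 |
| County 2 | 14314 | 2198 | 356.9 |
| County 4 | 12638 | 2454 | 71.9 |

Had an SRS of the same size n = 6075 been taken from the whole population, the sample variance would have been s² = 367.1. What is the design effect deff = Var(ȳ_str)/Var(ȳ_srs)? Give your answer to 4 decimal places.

Var(ȳ_str) = Σ Wₕ²(1−fₕ)sₕ²/nₕ with Wₕ = Nₕ/54854:
  County 5: (17119/54854)²·(1−914/17119)·404.1/914 = 0.040761812
  County 3: (10783/54854)²·(1−509/10783)·29.1/509 = 0.0021049305
  County 2: (14314/54854)²·(1−2198/14314)·356.9/2198 = 0.009358851
  County 4: (12638/54854)²·(1−2454/12638)·71.9/2454 = 0.0012532406
  → Var(ȳ_str) = 0.053478834.
Var(ȳ_srs) = (1 − 6075/54854)·367.1/6075 = 0.053735673.
deff = 0.053478834 / 0.053735673 = 0.9952.

0.9952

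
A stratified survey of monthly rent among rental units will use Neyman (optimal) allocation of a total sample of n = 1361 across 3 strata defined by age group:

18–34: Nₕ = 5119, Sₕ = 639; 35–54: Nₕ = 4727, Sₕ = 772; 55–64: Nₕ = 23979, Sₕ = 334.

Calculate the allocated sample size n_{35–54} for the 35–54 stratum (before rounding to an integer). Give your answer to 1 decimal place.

332.7

Neyman allocation: nₕ = n·NₕSₕ / Σⱼ NⱼSⱼ.
Σ NⱼSⱼ = 5119·639 + 4727·772 + 23979·334 = 1.4929271 × 10^7.
n_{35–54} = 1361·4727·772 / (1.4929271 × 10^7) = 332.7.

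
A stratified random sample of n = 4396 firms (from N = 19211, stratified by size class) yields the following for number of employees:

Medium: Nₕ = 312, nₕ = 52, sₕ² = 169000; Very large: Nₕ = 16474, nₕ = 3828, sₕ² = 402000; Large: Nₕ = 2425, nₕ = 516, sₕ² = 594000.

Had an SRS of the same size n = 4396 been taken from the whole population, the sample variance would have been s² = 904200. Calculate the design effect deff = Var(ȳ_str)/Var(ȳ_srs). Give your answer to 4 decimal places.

0.4693

Var(ȳ_str) = Σ Wₕ²(1−fₕ)sₕ²/nₕ with Wₕ = Nₕ/19211:
  Medium: (312/19211)²·(1−52/312)·169000/52 = 0.71435051
  Very large: (16474/19211)²·(1−3828/16474)·402000/3828 = 59.279758
  Large: (2425/19211)²·(1−516/2425)·594000/516 = 14.439577
  → Var(ȳ_str) = 74.433686.
Var(ȳ_srs) = (1 − 4396/19211)·904200/4396 = 158.6202.
deff = 74.433686 / 158.6202 = 0.4693.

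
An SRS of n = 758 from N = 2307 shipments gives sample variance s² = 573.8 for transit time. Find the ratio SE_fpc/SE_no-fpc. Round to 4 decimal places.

0.8194

f = n/N = 758/2307 = 0.32856524.
SE_no-fpc = √(s²/n) = 0.87005292; SE_fpc = √((1−f)s²/n) = 0.71293113.
Ratio = √(1−f) = 0.81941123.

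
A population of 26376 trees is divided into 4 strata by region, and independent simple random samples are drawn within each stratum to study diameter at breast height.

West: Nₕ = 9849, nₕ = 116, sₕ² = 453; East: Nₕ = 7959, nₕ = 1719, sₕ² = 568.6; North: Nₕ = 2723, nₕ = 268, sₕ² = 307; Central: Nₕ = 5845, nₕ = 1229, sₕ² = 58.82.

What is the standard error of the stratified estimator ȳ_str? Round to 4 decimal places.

0.7580

Var(ȳ_str) = Σₕ Wₕ²(1 − fₕ)sₕ²/nₕ with Wₕ = Nₕ/N, N = 26376.
West: Wₕ = 0.37340764; term = 0.37340764²·(1 − 0.01177785)·453/116 = 0.53809779.
East: Wₕ = 0.30175159; term = 0.30175159²·(1 − 0.21598191)·568.6/1719 = 0.023613274.
North: Wₕ = 0.10323779; term = 0.10323779²·(1 − 0.09842086)·307/268 = 0.011007403.
Central: Wₕ = 0.22160297; term = 0.22160297²·(1 − 0.21026518)·58.82/1229 = 0.001856118.
Sum = 0.57457459.
SE = √(0.57457459) = 0.7580.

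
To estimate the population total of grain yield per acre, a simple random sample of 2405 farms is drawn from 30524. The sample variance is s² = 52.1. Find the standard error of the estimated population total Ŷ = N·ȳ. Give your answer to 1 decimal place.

4312.0

Var(Ŷ) = N²·Var(ȳ) = N²·(1 − n/N)·s²/n.
f = 2405/30524 = 0.07879046; Var(ȳ) = 0.92120954·52.1/2405 = 0.019956348.
Var(Ŷ) = 30524² · 0.019956348 = 1.859362 × 10^7.
SE(Ŷ) = √(1.859362 × 10^7) = 4312.0.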